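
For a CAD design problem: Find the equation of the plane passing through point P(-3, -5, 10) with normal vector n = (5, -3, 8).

The plane through P with normal n = (a, b, c) satisfies n·(r - P) = 0,
i.e. ax + by + cz = a·x₀ + b·y₀ + c·z₀.
d = 5·(-3) + (-3)·(-5) + 8·10
  = -15 + 15 + 80
  = 80
Equation: 5x - 3y + 8z = 80

5x - 3y + 8z = 80


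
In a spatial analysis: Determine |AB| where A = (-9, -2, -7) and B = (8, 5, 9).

d = √[(x₂-x₁)² + (y₂-y₁)² + (z₂-z₁)²]
  = √[17² + 7² + 16²]
  = √[289 + 49 + 256]
  = √594
  ≈ 24.37

24.37


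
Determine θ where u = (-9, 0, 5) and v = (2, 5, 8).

u·v = (-9)·2 + 0·5 + 5·8 = -18 + 0 + 40 = 22
|u| = √((-9)² + 0² + 5²) = √106 ≈ 10.3
|v| = √(2² + 5² + 8²) = √93 ≈ 9.644
cos θ = (u·v)/(|u||v|) = 22/(10.3·9.644) ≈ 0.2216
θ = arccos(0.2216) ≈ 77.2°

77.2°


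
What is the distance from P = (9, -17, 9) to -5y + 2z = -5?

distance = |a·x₀ + b·y₀ + c·z₀ - d| / √(a² + b² + c²)
  = |0·9 + (-5)·(-17) + 2·9 - (-5)| / √(0² + (-5)² + 2²)
  = |0 + 85 + 18 + 5| / √(0 + 25 + 4)
  = |108| / √29
  = 108 / 5.385
  ≈ 20.06

20.06


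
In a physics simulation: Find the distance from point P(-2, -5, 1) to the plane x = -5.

distance = |a·x₀ + b·y₀ + c·z₀ - d| / √(a² + b² + c²)
  = |1·(-2) + 0·(-5) + 0·1 - (-5)| / √(1² + 0² + 0²)
  = |-2 + 0 + 0 + 5| / √(1 + 0 + 0)
  = |3| / √1
  = 3 / 1
  ≈ 3

3


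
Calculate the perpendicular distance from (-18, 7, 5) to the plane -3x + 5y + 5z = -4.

distance = |a·x₀ + b·y₀ + c·z₀ - d| / √(a² + b² + c²)
  = |(-3)·(-18) + 5·7 + 5·5 - (-4)| / √((-3)² + 5² + 5²)
  = |54 + 35 + 25 + 4| / √(9 + 25 + 25)
  = |118| / √59
  = 118 / 7.681
  ≈ 15.36

15.36


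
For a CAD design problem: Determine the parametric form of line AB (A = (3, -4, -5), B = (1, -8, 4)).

Direction vector d = B - A = (1 - 3, -8 + 4, 4 + 5) = (-2, -4, 9)
Parametric form r = A + t·d:
x = 3 - 2t, y = -4 - 4t, z = -5 + 9t

x = 3 - 2t, y = -4 - 4t, z = -5 + 9t


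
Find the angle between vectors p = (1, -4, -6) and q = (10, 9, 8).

p·q = 1·10 + (-4)·9 + (-6)·8 = 10 - 36 - 48 = -74
|p| = √(1² + (-4)² + (-6)²) = √53 ≈ 7.28
|q| = √(10² + 9² + 8²) = √245 ≈ 15.65
cos θ = (p·q)/(|p||q|) = -74/(7.28·15.65) ≈ -0.6494
θ = arccos(-0.6494) ≈ 130.5°

130.5°


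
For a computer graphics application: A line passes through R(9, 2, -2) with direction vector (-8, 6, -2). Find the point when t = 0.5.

P(t) = R + t·d
  = (9 + (-8)·0.5, 2 + 6·0.5, -2 + (-2)·0.5)
  = (9 - 4, 2 + 3, -2 - 1)
  = (5, 5, -3)

(5, 5, -3)


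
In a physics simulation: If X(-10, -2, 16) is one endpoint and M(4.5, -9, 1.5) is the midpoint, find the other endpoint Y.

Y = 2M - X
  = (2·4.5 - (-10), 2·(-9) - (-2), 2·1.5 - 16)
  = (9 + 10, -18 + 2, 3 - 16)
  = (19, -16, -13)

(19, -16, -13)


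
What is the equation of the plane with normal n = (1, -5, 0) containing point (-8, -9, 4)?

The plane through P with normal n = (a, b, c) satisfies n·(r - P) = 0,
i.e. ax + by + cz = a·x₀ + b·y₀ + c·z₀.
d = 1·(-8) + (-5)·(-9) + 0·4
  = -8 + 45 + 0
  = 37
Equation: x - 5y = 37

x - 5y = 37


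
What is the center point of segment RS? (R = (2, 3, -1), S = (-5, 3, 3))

M = ((x₁+x₂)/2, (y₁+y₂)/2, (z₁+z₂)/2)
  = ((2 - 5)/2, (3 + 3)/2, (-1 + 3)/2)
  = (-3/2, 6/2, 2/2)
  = (-1.5, 3, 1)

(-1.5, 3, 1)


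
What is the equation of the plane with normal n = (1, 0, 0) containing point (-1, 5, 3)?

The plane through P with normal n = (a, b, c) satisfies n·(r - P) = 0,
i.e. ax + by + cz = a·x₀ + b·y₀ + c·z₀.
d = 1·(-1) + 0·5 + 0·3
  = -1 + 0 + 0
  = -1
Equation: x = -1

x = -1


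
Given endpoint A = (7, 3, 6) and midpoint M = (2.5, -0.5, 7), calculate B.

B = 2M - A
  = (2·2.5 - 7, 2·(-0.5) - 3, 2·7 - 6)
  = (5 - 7, -1 - 3, 14 - 6)
  = (-2, -4, 8)

(-2, -4, 8)


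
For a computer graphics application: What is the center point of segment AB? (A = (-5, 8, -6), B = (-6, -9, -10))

M = ((x₁+x₂)/2, (y₁+y₂)/2, (z₁+z₂)/2)
  = ((-5 - 6)/2, (8 - 9)/2, (-6 - 10)/2)
  = (-11/2, -1/2, -16/2)
  = (-5.5, -0.5, -8)

(-5.5, -0.5, -8)


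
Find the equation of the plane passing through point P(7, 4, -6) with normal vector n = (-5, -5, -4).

The plane through P with normal n = (a, b, c) satisfies n·(r - P) = 0,
i.e. ax + by + cz = a·x₀ + b·y₀ + c·z₀.
d = (-5)·7 + (-5)·4 + (-4)·(-6)
  = -35 - 20 + 24
  = -31
Equation: -5x - 5y - 4z = -31

-5x - 5y - 4z = -31


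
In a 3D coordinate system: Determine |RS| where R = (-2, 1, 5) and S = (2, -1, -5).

d = √[(x₂-x₁)² + (y₂-y₁)² + (z₂-z₁)²]
  = √[4² + (-2)² + (-10)²]
  = √[16 + 4 + 100]
  = √120
  ≈ 10.95

10.95


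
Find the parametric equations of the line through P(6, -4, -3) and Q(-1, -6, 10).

Direction vector d = Q - P = (-1 - 6, -6 + 4, 10 + 3) = (-7, -2, 13)
Parametric form r = P + t·d:
x = 6 - 7t, y = -4 - 2t, z = -3 + 13t

x = 6 - 7t, y = -4 - 2t, z = -3 + 13t


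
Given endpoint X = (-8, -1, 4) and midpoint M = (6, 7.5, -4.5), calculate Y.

Y = 2M - X
  = (2·6 - (-8), 2·7.5 - (-1), 2·(-4.5) - 4)
  = (12 + 8, 15 + 1, -9 - 4)
  = (20, 16, -13)

(20, 16, -13)


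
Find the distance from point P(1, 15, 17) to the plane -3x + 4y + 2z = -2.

distance = |a·x₀ + b·y₀ + c·z₀ - d| / √(a² + b² + c²)
  = |(-3)·1 + 4·15 + 2·17 - (-2)| / √((-3)² + 4² + 2²)
  = |-3 + 60 + 34 + 2| / √(9 + 16 + 4)
  = |93| / √29
  = 93 / 5.385
  ≈ 17.27

17.27


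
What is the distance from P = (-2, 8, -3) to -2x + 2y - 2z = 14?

distance = |a·x₀ + b·y₀ + c·z₀ - d| / √(a² + b² + c²)
  = |(-2)·(-2) + 2·8 + (-2)·(-3) - 14| / √((-2)² + 2² + (-2)²)
  = |4 + 16 + 6 - 14| / √(4 + 4 + 4)
  = |12| / √12
  = 12 / 3.464
  ≈ 3.464

3.464


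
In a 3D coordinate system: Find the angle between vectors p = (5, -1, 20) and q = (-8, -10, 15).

p·q = 5·(-8) + (-1)·(-10) + 20·15 = -40 + 10 + 300 = 270
|p| = √(5² + (-1)² + 20²) = √426 ≈ 20.64
|q| = √((-8)² + (-10)² + 15²) = √389 ≈ 19.72
cos θ = (p·q)/(|p||q|) = 270/(20.64·19.72) ≈ 0.6633
θ = arccos(0.6633) ≈ 48.45°

48.45°


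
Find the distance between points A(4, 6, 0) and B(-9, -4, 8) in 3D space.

d = √[(x₂-x₁)² + (y₂-y₁)² + (z₂-z₁)²]
  = √[(-13)² + (-10)² + 8²]
  = √[169 + 100 + 64]
  = √333
  ≈ 18.25

18.25


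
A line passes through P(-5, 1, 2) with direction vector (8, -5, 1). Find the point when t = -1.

P(t) = P + t·d
  = (-5 + 8·(-1), 1 + (-5)·(-1), 2 + 1·(-1))
  = (-5 - 8, 1 + 5, 2 - 1)
  = (-13, 6, 1)

(-13, 6, 1)


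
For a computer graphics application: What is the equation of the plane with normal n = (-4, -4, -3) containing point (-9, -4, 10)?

The plane through P with normal n = (a, b, c) satisfies n·(r - P) = 0,
i.e. ax + by + cz = a·x₀ + b·y₀ + c·z₀.
d = (-4)·(-9) + (-4)·(-4) + (-3)·10
  = 36 + 16 - 30
  = 22
Equation: -4x - 4y - 3z = 22

-4x - 4y - 3z = 22


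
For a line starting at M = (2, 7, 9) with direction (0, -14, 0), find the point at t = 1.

P(t) = M + t·d
  = (2 + 0·1, 7 + (-14)·1, 9 + 0·1)
  = (2 + 0, 7 - 14, 9 + 0)
  = (2, -7, 9)

(2, -7, 9)


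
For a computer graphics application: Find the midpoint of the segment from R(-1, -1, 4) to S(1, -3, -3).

M = ((x₁+x₂)/2, (y₁+y₂)/2, (z₁+z₂)/2)
  = ((-1 + 1)/2, (-1 - 3)/2, (4 - 3)/2)
  = (0/2, -4/2, 1/2)
  = (0, -2, 0.5)

(0, -2, 0.5)


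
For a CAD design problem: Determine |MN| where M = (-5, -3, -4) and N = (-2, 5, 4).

d = √[(x₂-x₁)² + (y₂-y₁)² + (z₂-z₁)²]
  = √[3² + 8² + 8²]
  = √[9 + 64 + 64]
  = √137
  ≈ 11.7

11.7


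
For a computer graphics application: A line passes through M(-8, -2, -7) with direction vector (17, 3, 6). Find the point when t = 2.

P(t) = M + t·d
  = (-8 + 17·2, -2 + 3·2, -7 + 6·2)
  = (-8 + 34, -2 + 6, -7 + 12)
  = (26, 4, 5)

(26, 4, 5)


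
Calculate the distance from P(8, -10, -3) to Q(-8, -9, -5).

d = √[(x₂-x₁)² + (y₂-y₁)² + (z₂-z₁)²]
  = √[(-16)² + 1² + (-2)²]
  = √[256 + 1 + 4]
  = √261
  ≈ 16.16

16.16


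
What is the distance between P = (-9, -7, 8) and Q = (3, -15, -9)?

d = √[(x₂-x₁)² + (y₂-y₁)² + (z₂-z₁)²]
  = √[12² + (-8)² + (-17)²]
  = √[144 + 64 + 289]
  = √497
  ≈ 22.29

22.29


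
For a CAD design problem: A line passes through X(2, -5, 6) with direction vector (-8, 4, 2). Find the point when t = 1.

P(t) = X + t·d
  = (2 + (-8)·1, -5 + 4·1, 6 + 2·1)
  = (2 - 8, -5 + 4, 6 + 2)
  = (-6, -1, 8)

(-6, -1, 8)


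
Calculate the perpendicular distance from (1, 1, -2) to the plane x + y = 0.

distance = |a·x₀ + b·y₀ + c·z₀ - d| / √(a² + b² + c²)
  = |1·1 + 1·1 + 0·(-2) - 0| / √(1² + 1² + 0²)
  = |1 + 1 + 0 + 0| / √(1 + 1 + 0)
  = |2| / √2
  = 2 / 1.414
  ≈ 1.414

1.414


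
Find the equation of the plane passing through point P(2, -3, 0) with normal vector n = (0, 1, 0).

The plane through P with normal n = (a, b, c) satisfies n·(r - P) = 0,
i.e. ax + by + cz = a·x₀ + b·y₀ + c·z₀.
d = 0·2 + 1·(-3) + 0·0
  = 0 - 3 + 0
  = -3
Equation: y = -3

y = -3


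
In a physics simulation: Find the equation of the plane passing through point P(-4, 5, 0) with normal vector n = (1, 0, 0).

The plane through P with normal n = (a, b, c) satisfies n·(r - P) = 0,
i.e. ax + by + cz = a·x₀ + b·y₀ + c·z₀.
d = 1·(-4) + 0·5 + 0·0
  = -4 + 0 + 0
  = -4
Equation: x = -4

x = -4


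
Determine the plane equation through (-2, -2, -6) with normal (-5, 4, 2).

The plane through P with normal n = (a, b, c) satisfies n·(r - P) = 0,
i.e. ax + by + cz = a·x₀ + b·y₀ + c·z₀.
d = (-5)·(-2) + 4·(-2) + 2·(-6)
  = 10 - 8 - 12
  = -10
Equation: -5x + 4y + 2z = -10

-5x + 4y + 2z = -10


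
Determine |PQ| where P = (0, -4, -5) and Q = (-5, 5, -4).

d = √[(x₂-x₁)² + (y₂-y₁)² + (z₂-z₁)²]
  = √[(-5)² + 9² + 1²]
  = √[25 + 81 + 1]
  = √107
  ≈ 10.34

10.34


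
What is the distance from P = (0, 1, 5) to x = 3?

distance = |a·x₀ + b·y₀ + c·z₀ - d| / √(a² + b² + c²)
  = |1·0 + 0·1 + 0·5 - 3| / √(1² + 0² + 0²)
  = |0 + 0 + 0 - 3| / √(1 + 0 + 0)
  = |-3| / √1
  = 3 / 1
  ≈ 3

3


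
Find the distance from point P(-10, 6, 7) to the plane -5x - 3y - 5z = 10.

distance = |a·x₀ + b·y₀ + c·z₀ - d| / √(a² + b² + c²)
  = |(-5)·(-10) + (-3)·6 + (-5)·7 - 10| / √((-5)² + (-3)² + (-5)²)
  = |50 - 18 - 35 - 10| / √(25 + 9 + 25)
  = |-13| / √59
  = 13 / 7.681
  ≈ 1.692

1.692


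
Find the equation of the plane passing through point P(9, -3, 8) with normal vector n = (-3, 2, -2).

The plane through P with normal n = (a, b, c) satisfies n·(r - P) = 0,
i.e. ax + by + cz = a·x₀ + b·y₀ + c·z₀.
d = (-3)·9 + 2·(-3) + (-2)·8
  = -27 - 6 - 16
  = -49
Equation: -3x + 2y - 2z = -49

-3x + 2y - 2z = -49


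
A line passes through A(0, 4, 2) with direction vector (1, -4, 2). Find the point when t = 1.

P(t) = A + t·d
  = (0 + 1·1, 4 + (-4)·1, 2 + 2·1)
  = (0 + 1, 4 - 4, 2 + 2)
  = (1, 0, 4)

(1, 0, 4)


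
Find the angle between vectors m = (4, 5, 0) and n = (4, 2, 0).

m·n = 4·4 + 5·2 + 0·0 = 16 + 10 + 0 = 26
|m| = √(4² + 5² + 0²) = √41 ≈ 6.403
|n| = √(4² + 2² + 0²) = √20 ≈ 4.472
cos θ = (m·n)/(|m||n|) = 26/(6.403·4.472) ≈ 0.908
θ = arccos(0.908) ≈ 24.78°

24.78°


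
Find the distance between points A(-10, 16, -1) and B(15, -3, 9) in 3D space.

d = √[(x₂-x₁)² + (y₂-y₁)² + (z₂-z₁)²]
  = √[25² + (-19)² + 10²]
  = √[625 + 361 + 100]
  = √1086
  ≈ 32.95

32.95


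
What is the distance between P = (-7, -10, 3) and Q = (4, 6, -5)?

d = √[(x₂-x₁)² + (y₂-y₁)² + (z₂-z₁)²]
  = √[11² + 16² + (-8)²]
  = √[121 + 256 + 64]
  = √441
  ≈ 21

21


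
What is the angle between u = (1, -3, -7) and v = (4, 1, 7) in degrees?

u·v = 1·4 + (-3)·1 + (-7)·7 = 4 - 3 - 49 = -48
|u| = √(1² + (-3)² + (-7)²) = √59 ≈ 7.681
|v| = √(4² + 1² + 7²) = √66 ≈ 8.124
cos θ = (u·v)/(|u||v|) = -48/(7.681·8.124) ≈ -0.7692
θ = arccos(-0.7692) ≈ 140.3°

140.3°


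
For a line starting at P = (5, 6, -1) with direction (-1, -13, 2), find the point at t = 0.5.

P(t) = P + t·d
  = (5 + (-1)·0.5, 6 + (-13)·0.5, -1 + 2·0.5)
  = (5 - 0.5, 6 - 6.5, -1 + 1)
  = (4.5, -0.5, 0)

(4.5, -0.5, 0)


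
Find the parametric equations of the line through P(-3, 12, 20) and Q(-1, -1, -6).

Direction vector d = Q - P = (-1 + 3, -1 - 12, -6 - 20) = (2, -13, -26)
Parametric form r = P + t·d:
x = -3 + 2t, y = 12 - 13t, z = 20 - 26t

x = -3 + 2t, y = 12 - 13t, z = 20 - 26t


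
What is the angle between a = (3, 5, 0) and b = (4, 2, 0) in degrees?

a·b = 3·4 + 5·2 + 0·0 = 12 + 10 + 0 = 22
|a| = √(3² + 5² + 0²) = √34 ≈ 5.831
|b| = √(4² + 2² + 0²) = √20 ≈ 4.472
cos θ = (a·b)/(|a||b|) = 22/(5.831·4.472) ≈ 0.8437
θ = arccos(0.8437) ≈ 32.47°

32.47°


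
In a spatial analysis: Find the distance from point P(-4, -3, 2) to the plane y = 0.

distance = |a·x₀ + b·y₀ + c·z₀ - d| / √(a² + b² + c²)
  = |0·(-4) + 1·(-3) + 0·2 - 0| / √(0² + 1² + 0²)
  = |0 - 3 + 0 + 0| / √(0 + 1 + 0)
  = |-3| / √1
  = 3 / 1
  ≈ 3

3


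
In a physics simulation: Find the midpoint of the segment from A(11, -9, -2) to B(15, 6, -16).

M = ((x₁+x₂)/2, (y₁+y₂)/2, (z₁+z₂)/2)
  = ((11 + 15)/2, (-9 + 6)/2, (-2 - 16)/2)
  = (26/2, -3/2, -18/2)
  = (13, -1.5, -9)

(13, -1.5, -9)


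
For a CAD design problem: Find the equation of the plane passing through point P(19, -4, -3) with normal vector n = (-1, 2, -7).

The plane through P with normal n = (a, b, c) satisfies n·(r - P) = 0,
i.e. ax + by + cz = a·x₀ + b·y₀ + c·z₀.
d = (-1)·19 + 2·(-4) + (-7)·(-3)
  = -19 - 8 + 21
  = -6
Equation: -x + 2y - 7z = -6

-x + 2y - 7z = -6


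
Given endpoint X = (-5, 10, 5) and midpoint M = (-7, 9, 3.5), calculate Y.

Y = 2M - X
  = (2·(-7) - (-5), 2·9 - 10, 2·3.5 - 5)
  = (-14 + 5, 18 - 10, 7 - 5)
  = (-9, 8, 2)

(-9, 8, 2)


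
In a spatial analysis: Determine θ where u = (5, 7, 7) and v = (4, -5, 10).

u·v = 5·4 + 7·(-5) + 7·10 = 20 - 35 + 70 = 55
|u| = √(5² + 7² + 7²) = √123 ≈ 11.09
|v| = √(4² + (-5)² + 10²) = √141 ≈ 11.87
cos θ = (u·v)/(|u||v|) = 55/(11.09·11.87) ≈ 0.4176
θ = arccos(0.4176) ≈ 65.31°

65.31°


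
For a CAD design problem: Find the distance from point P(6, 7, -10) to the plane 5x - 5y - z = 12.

distance = |a·x₀ + b·y₀ + c·z₀ - d| / √(a² + b² + c²)
  = |5·6 + (-5)·7 + (-1)·(-10) - 12| / √(5² + (-5)² + (-1)²)
  = |30 - 35 + 10 - 12| / √(25 + 25 + 1)
  = |-7| / √51
  = 7 / 7.141
  ≈ 0.9802

0.9802


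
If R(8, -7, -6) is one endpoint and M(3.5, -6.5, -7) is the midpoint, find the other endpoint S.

S = 2M - R
  = (2·3.5 - 8, 2·(-6.5) - (-7), 2·(-7) - (-6))
  = (7 - 8, -13 + 7, -14 + 6)
  = (-1, -6, -8)

(-1, -6, -8)


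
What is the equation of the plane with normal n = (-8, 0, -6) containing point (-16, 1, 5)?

The plane through P with normal n = (a, b, c) satisfies n·(r - P) = 0,
i.e. ax + by + cz = a·x₀ + b·y₀ + c·z₀.
d = (-8)·(-16) + 0·1 + (-6)·5
  = 128 + 0 - 30
  = 98
Equation: -8x - 6z = 98

-8x - 6z = 98


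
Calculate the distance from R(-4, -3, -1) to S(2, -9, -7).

d = √[(x₂-x₁)² + (y₂-y₁)² + (z₂-z₁)²]
  = √[6² + (-6)² + (-6)²]
  = √[36 + 36 + 36]
  = √108
  ≈ 10.39

10.39


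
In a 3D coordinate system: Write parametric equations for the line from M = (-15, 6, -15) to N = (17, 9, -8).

Direction vector d = N - M = (17 + 15, 9 - 6, -8 + 15) = (32, 3, 7)
Parametric form r = M + t·d:
x = -15 + 32t, y = 6 + 3t, z = -15 + 7t

x = -15 + 32t, y = 6 + 3t, z = -15 + 7t


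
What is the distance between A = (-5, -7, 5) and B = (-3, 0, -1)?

d = √[(x₂-x₁)² + (y₂-y₁)² + (z₂-z₁)²]
  = √[2² + 7² + (-6)²]
  = √[4 + 49 + 36]
  = √89
  ≈ 9.434

9.434


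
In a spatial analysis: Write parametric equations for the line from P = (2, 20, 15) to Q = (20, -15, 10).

Direction vector d = Q - P = (20 - 2, -15 - 20, 10 - 15) = (18, -35, -5)
Parametric form r = P + t·d:
x = 2 + 18t, y = 20 - 35t, z = 15 - 5t

x = 2 + 18t, y = 20 - 35t, z = 15 - 5t


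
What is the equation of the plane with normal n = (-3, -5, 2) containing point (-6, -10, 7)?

The plane through P with normal n = (a, b, c) satisfies n·(r - P) = 0,
i.e. ax + by + cz = a·x₀ + b·y₀ + c·z₀.
d = (-3)·(-6) + (-5)·(-10) + 2·7
  = 18 + 50 + 14
  = 82
Equation: -3x - 5y + 2z = 82

-3x - 5y + 2z = 82


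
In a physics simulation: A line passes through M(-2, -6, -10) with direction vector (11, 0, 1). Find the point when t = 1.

P(t) = M + t·d
  = (-2 + 11·1, -6 + 0·1, -10 + 1·1)
  = (-2 + 11, -6 + 0, -10 + 1)
  = (9, -6, -9)

(9, -6, -9)


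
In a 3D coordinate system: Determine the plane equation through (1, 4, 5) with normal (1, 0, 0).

The plane through P with normal n = (a, b, c) satisfies n·(r - P) = 0,
i.e. ax + by + cz = a·x₀ + b·y₀ + c·z₀.
d = 1·1 + 0·4 + 0·5
  = 1 + 0 + 0
  = 1
Equation: x = 1

x = 1


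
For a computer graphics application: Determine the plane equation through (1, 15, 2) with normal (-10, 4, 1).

The plane through P with normal n = (a, b, c) satisfies n·(r - P) = 0,
i.e. ax + by + cz = a·x₀ + b·y₀ + c·z₀.
d = (-10)·1 + 4·15 + 1·2
  = -10 + 60 + 2
  = 52
Equation: -10x + 4y + z = 52

-10x + 4y + z = 52


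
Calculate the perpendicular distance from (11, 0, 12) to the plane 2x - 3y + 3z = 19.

distance = |a·x₀ + b·y₀ + c·z₀ - d| / √(a² + b² + c²)
  = |2·11 + (-3)·0 + 3·12 - 19| / √(2² + (-3)² + 3²)
  = |22 + 0 + 36 - 19| / √(4 + 9 + 9)
  = |39| / √22
  = 39 / 4.69
  ≈ 8.315

8.315


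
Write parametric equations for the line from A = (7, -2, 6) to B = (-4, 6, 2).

Direction vector d = B - A = (-4 - 7, 6 + 2, 2 - 6) = (-11, 8, -4)
Parametric form r = A + t·d:
x = 7 - 11t, y = -2 + 8t, z = 6 - 4t

x = 7 - 11t, y = -2 + 8t, z = 6 - 4t


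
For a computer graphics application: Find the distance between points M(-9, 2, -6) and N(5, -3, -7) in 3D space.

d = √[(x₂-x₁)² + (y₂-y₁)² + (z₂-z₁)²]
  = √[14² + (-5)² + (-1)²]
  = √[196 + 25 + 1]
  = √222
  ≈ 14.9

14.9


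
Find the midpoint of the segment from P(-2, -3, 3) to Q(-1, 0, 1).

M = ((x₁+x₂)/2, (y₁+y₂)/2, (z₁+z₂)/2)
  = ((-2 - 1)/2, (-3 + 0)/2, (3 + 1)/2)
  = (-3/2, -3/2, 4/2)
  = (-1.5, -1.5, 2)

(-1.5, -1.5, 2)


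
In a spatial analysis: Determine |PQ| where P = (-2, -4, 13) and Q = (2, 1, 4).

d = √[(x₂-x₁)² + (y₂-y₁)² + (z₂-z₁)²]
  = √[4² + 5² + (-9)²]
  = √[16 + 25 + 81]
  = √122
  ≈ 11.05

11.05


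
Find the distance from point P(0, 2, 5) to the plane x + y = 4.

distance = |a·x₀ + b·y₀ + c·z₀ - d| / √(a² + b² + c²)
  = |1·0 + 1·2 + 0·5 - 4| / √(1² + 1² + 0²)
  = |0 + 2 + 0 - 4| / √(1 + 1 + 0)
  = |-2| / √2
  = 2 / 1.414
  ≈ 1.414

1.414


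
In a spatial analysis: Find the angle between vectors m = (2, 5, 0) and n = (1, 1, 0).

m·n = 2·1 + 5·1 + 0·0 = 2 + 5 + 0 = 7
|m| = √(2² + 5² + 0²) = √29 ≈ 5.385
|n| = √(1² + 1² + 0²) = √2 ≈ 1.414
cos θ = (m·n)/(|m||n|) = 7/(5.385·1.414) ≈ 0.9191
θ = arccos(0.9191) ≈ 23.2°

23.2°


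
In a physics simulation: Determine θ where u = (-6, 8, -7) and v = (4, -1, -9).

u·v = (-6)·4 + 8·(-1) + (-7)·(-9) = -24 - 8 + 63 = 31
|u| = √((-6)² + 8² + (-7)²) = √149 ≈ 12.21
|v| = √(4² + (-1)² + (-9)²) = √98 ≈ 9.899
cos θ = (u·v)/(|u||v|) = 31/(12.21·9.899) ≈ 0.2565
θ = arccos(0.2565) ≈ 75.14°

75.14°


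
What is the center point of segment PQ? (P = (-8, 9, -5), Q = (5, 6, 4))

M = ((x₁+x₂)/2, (y₁+y₂)/2, (z₁+z₂)/2)
  = ((-8 + 5)/2, (9 + 6)/2, (-5 + 4)/2)
  = (-3/2, 15/2, -1/2)
  = (-1.5, 7.5, -0.5)

(-1.5, 7.5, -0.5)


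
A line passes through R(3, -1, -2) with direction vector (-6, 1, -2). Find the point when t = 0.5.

P(t) = R + t·d
  = (3 + (-6)·0.5, -1 + 1·0.5, -2 + (-2)·0.5)
  = (3 - 3, -1 + 0.5, -2 - 1)
  = (0, -0.5, -3)

(0, -0.5, -3)


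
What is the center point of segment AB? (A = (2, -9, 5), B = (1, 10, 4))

M = ((x₁+x₂)/2, (y₁+y₂)/2, (z₁+z₂)/2)
  = ((2 + 1)/2, (-9 + 10)/2, (5 + 4)/2)
  = (3/2, 1/2, 9/2)
  = (1.5, 0.5, 4.5)

(1.5, 0.5, 4.5)


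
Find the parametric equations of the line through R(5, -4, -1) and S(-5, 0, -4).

Direction vector d = S - R = (-5 - 5, 0 + 4, -4 + 1) = (-10, 4, -3)
Parametric form r = R + t·d:
x = 5 - 10t, y = -4 + 4t, z = -1 - 3t

x = 5 - 10t, y = -4 + 4t, z = -1 - 3t


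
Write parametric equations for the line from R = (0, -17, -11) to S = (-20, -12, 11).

Direction vector d = S - R = (-20 + 0, -12 + 17, 11 + 11) = (-20, 5, 22)
Parametric form r = R + t·d:
x = 0 - 20t, y = -17 + 5t, z = -11 + 22t

x = 0 - 20t, y = -17 + 5t, z = -11 + 22t


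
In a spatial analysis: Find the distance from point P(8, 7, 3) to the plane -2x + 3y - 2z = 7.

distance = |a·x₀ + b·y₀ + c·z₀ - d| / √(a² + b² + c²)
  = |(-2)·8 + 3·7 + (-2)·3 - 7| / √((-2)² + 3² + (-2)²)
  = |-16 + 21 - 6 - 7| / √(4 + 9 + 4)
  = |-8| / √17
  = 8 / 4.123
  ≈ 1.94

1.94


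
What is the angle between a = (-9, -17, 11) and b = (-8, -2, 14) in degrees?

a·b = (-9)·(-8) + (-17)·(-2) + 11·14 = 72 + 34 + 154 = 260
|a| = √((-9)² + (-17)² + 11²) = √491 ≈ 22.16
|b| = √((-8)² + (-2)² + 14²) = √264 ≈ 16.25
cos θ = (a·b)/(|a||b|) = 260/(22.16·16.25) ≈ 0.7222
θ = arccos(0.7222) ≈ 43.77°

43.77°


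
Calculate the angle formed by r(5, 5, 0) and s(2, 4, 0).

r·s = 5·2 + 5·4 + 0·0 = 10 + 20 + 0 = 30
|r| = √(5² + 5² + 0²) = √50 ≈ 7.071
|s| = √(2² + 4² + 0²) = √20 ≈ 4.472
cos θ = (r·s)/(|r||s|) = 30/(7.071·4.472) ≈ 0.9487
θ = arccos(0.9487) ≈ 18.43°

18.43°


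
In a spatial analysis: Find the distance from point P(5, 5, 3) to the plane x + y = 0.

distance = |a·x₀ + b·y₀ + c·z₀ - d| / √(a² + b² + c²)
  = |1·5 + 1·5 + 0·3 - 0| / √(1² + 1² + 0²)
  = |5 + 5 + 0 + 0| / √(1 + 1 + 0)
  = |10| / √2
  = 10 / 1.414
  ≈ 7.071

7.071


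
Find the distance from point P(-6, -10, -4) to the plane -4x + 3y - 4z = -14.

distance = |a·x₀ + b·y₀ + c·z₀ - d| / √(a² + b² + c²)
  = |(-4)·(-6) + 3·(-10) + (-4)·(-4) - (-14)| / √((-4)² + 3² + (-4)²)
  = |24 - 30 + 16 + 14| / √(16 + 9 + 16)
  = |24| / √41
  = 24 / 6.403
  ≈ 3.748

3.748


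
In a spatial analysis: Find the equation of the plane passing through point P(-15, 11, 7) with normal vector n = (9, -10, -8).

The plane through P with normal n = (a, b, c) satisfies n·(r - P) = 0,
i.e. ax + by + cz = a·x₀ + b·y₀ + c·z₀.
d = 9·(-15) + (-10)·11 + (-8)·7
  = -135 - 110 - 56
  = -301
Equation: 9x - 10y - 8z = -301

9x - 10y - 8z = -301


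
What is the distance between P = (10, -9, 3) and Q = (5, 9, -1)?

d = √[(x₂-x₁)² + (y₂-y₁)² + (z₂-z₁)²]
  = √[(-5)² + 18² + (-4)²]
  = √[25 + 324 + 16]
  = √365
  ≈ 19.1

19.1


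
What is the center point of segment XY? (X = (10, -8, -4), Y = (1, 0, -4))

M = ((x₁+x₂)/2, (y₁+y₂)/2, (z₁+z₂)/2)
  = ((10 + 1)/2, (-8 + 0)/2, (-4 - 4)/2)
  = (11/2, -8/2, -8/2)
  = (5.5, -4, -4)

(5.5, -4, -4)


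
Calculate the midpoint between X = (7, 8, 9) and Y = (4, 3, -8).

M = ((x₁+x₂)/2, (y₁+y₂)/2, (z₁+z₂)/2)
  = ((7 + 4)/2, (8 + 3)/2, (9 - 8)/2)
  = (11/2, 11/2, 1/2)
  = (5.5, 5.5, 0.5)

(5.5, 5.5, 0.5)


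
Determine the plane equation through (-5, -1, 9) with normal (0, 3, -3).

The plane through P with normal n = (a, b, c) satisfies n·(r - P) = 0,
i.e. ax + by + cz = a·x₀ + b·y₀ + c·z₀.
d = 0·(-5) + 3·(-1) + (-3)·9
  = 0 - 3 - 27
  = -30
Equation: 3y - 3z = -30

3y - 3z = -30


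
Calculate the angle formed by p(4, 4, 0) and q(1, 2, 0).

p·q = 4·1 + 4·2 + 0·0 = 4 + 8 + 0 = 12
|p| = √(4² + 4² + 0²) = √32 ≈ 5.657
|q| = √(1² + 2² + 0²) = √5 ≈ 2.236
cos θ = (p·q)/(|p||q|) = 12/(5.657·2.236) ≈ 0.9487
θ = arccos(0.9487) ≈ 18.43°

18.43°


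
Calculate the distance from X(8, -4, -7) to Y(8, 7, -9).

d = √[(x₂-x₁)² + (y₂-y₁)² + (z₂-z₁)²]
  = √[0² + 11² + (-2)²]
  = √[0 + 121 + 4]
  = √125
  ≈ 11.18

11.18


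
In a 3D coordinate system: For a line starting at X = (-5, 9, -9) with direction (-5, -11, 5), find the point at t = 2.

P(t) = X + t·d
  = (-5 + (-5)·2, 9 + (-11)·2, -9 + 5·2)
  = (-5 - 10, 9 - 22, -9 + 10)
  = (-15, -13, 1)

(-15, -13, 1)


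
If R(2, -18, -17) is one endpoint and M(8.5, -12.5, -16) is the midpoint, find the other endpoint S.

S = 2M - R
  = (2·8.5 - 2, 2·(-12.5) - (-18), 2·(-16) - (-17))
  = (17 - 2, -25 + 18, -32 + 17)
  = (15, -7, -15)

(15, -7, -15)


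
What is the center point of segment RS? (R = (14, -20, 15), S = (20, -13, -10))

M = ((x₁+x₂)/2, (y₁+y₂)/2, (z₁+z₂)/2)
  = ((14 + 20)/2, (-20 - 13)/2, (15 - 10)/2)
  = (34/2, -33/2, 5/2)
  = (17, -16.5, 2.5)

(17, -16.5, 2.5)


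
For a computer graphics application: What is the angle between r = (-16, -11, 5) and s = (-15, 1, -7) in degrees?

r·s = (-16)·(-15) + (-11)·1 + 5·(-7) = 240 - 11 - 35 = 194
|r| = √((-16)² + (-11)² + 5²) = √402 ≈ 20.05
|s| = √((-15)² + 1² + (-7)²) = √275 ≈ 16.58
cos θ = (r·s)/(|r||s|) = 194/(20.05·16.58) ≈ 0.5835
θ = arccos(0.5835) ≈ 54.3°

54.3°


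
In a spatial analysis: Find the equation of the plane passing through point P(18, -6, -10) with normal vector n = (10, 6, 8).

The plane through P with normal n = (a, b, c) satisfies n·(r - P) = 0,
i.e. ax + by + cz = a·x₀ + b·y₀ + c·z₀.
d = 10·18 + 6·(-6) + 8·(-10)
  = 180 - 36 - 80
  = 64
Equation: 10x + 6y + 8z = 64

10x + 6y + 8z = 64


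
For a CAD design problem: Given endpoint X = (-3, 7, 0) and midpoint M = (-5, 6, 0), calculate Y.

Y = 2M - X
  = (2·(-5) - (-3), 2·6 - 7, 2·0 - 0)
  = (-10 + 3, 12 - 7, 0 + 0)
  = (-7, 5, 0)

(-7, 5, 0)


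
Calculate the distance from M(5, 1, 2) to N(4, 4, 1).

d = √[(x₂-x₁)² + (y₂-y₁)² + (z₂-z₁)²]
  = √[(-1)² + 3² + (-1)²]
  = √[1 + 9 + 1]
  = √11
  ≈ 3.317

3.317


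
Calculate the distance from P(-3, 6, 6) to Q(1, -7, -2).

d = √[(x₂-x₁)² + (y₂-y₁)² + (z₂-z₁)²]
  = √[4² + (-13)² + (-8)²]
  = √[16 + 169 + 64]
  = √249
  ≈ 15.78

15.78


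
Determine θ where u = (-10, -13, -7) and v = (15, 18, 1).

u·v = (-10)·15 + (-13)·18 + (-7)·1 = -150 - 234 - 7 = -391
|u| = √((-10)² + (-13)² + (-7)²) = √318 ≈ 17.83
|v| = √(15² + 18² + 1²) = √550 ≈ 23.45
cos θ = (u·v)/(|u||v|) = -391/(17.83·23.45) ≈ -0.9349
θ = arccos(-0.9349) ≈ 159.2°

159.2°


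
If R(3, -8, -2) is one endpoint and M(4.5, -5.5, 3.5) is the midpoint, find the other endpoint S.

S = 2M - R
  = (2·4.5 - 3, 2·(-5.5) - (-8), 2·3.5 - (-2))
  = (9 - 3, -11 + 8, 7 + 2)
  = (6, -3, 9)

(6, -3, 9)


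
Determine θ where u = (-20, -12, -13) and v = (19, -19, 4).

u·v = (-20)·19 + (-12)·(-19) + (-13)·4 = -380 + 228 - 52 = -204
|u| = √((-20)² + (-12)² + (-13)²) = √713 ≈ 26.7
|v| = √(19² + (-19)² + 4²) = √738 ≈ 27.17
cos θ = (u·v)/(|u||v|) = -204/(26.7·27.17) ≈ -0.2812
θ = arccos(-0.2812) ≈ 106.3°

106.3°


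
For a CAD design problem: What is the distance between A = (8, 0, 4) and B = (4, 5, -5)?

d = √[(x₂-x₁)² + (y₂-y₁)² + (z₂-z₁)²]
  = √[(-4)² + 5² + (-9)²]
  = √[16 + 25 + 81]
  = √122
  ≈ 11.05

11.05


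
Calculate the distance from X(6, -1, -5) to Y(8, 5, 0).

d = √[(x₂-x₁)² + (y₂-y₁)² + (z₂-z₁)²]
  = √[2² + 6² + 5²]
  = √[4 + 36 + 25]
  = √65
  ≈ 8.062

8.062


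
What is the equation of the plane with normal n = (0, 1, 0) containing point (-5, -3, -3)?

The plane through P with normal n = (a, b, c) satisfies n·(r - P) = 0,
i.e. ax + by + cz = a·x₀ + b·y₀ + c·z₀.
d = 0·(-5) + 1·(-3) + 0·(-3)
  = 0 - 3 + 0
  = -3
Equation: y = -3

y = -3


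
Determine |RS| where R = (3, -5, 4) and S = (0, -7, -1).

d = √[(x₂-x₁)² + (y₂-y₁)² + (z₂-z₁)²]
  = √[(-3)² + (-2)² + (-5)²]
  = √[9 + 4 + 25]
  = √38
  ≈ 6.164

6.164


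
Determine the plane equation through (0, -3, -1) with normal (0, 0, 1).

The plane through P with normal n = (a, b, c) satisfies n·(r - P) = 0,
i.e. ax + by + cz = a·x₀ + b·y₀ + c·z₀.
d = 0·0 + 0·(-3) + 1·(-1)
  = 0 + 0 - 1
  = -1
Equation: z = -1

z = -1


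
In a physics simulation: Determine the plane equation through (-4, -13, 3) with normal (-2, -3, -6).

The plane through P with normal n = (a, b, c) satisfies n·(r - P) = 0,
i.e. ax + by + cz = a·x₀ + b·y₀ + c·z₀.
d = (-2)·(-4) + (-3)·(-13) + (-6)·3
  = 8 + 39 - 18
  = 29
Equation: -2x - 3y - 6z = 29

-2x - 3y - 6z = 29


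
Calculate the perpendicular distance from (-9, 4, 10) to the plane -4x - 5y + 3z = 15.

distance = |a·x₀ + b·y₀ + c·z₀ - d| / √(a² + b² + c²)
  = |(-4)·(-9) + (-5)·4 + 3·10 - 15| / √((-4)² + (-5)² + 3²)
  = |36 - 20 + 30 - 15| / √(16 + 25 + 9)
  = |31| / √50
  = 31 / 7.071
  ≈ 4.384

4.384


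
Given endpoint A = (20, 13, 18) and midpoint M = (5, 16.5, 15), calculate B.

B = 2M - A
  = (2·5 - 20, 2·16.5 - 13, 2·15 - 18)
  = (10 - 20, 33 - 13, 30 - 18)
  = (-10, 20, 12)

(-10, 20, 12)


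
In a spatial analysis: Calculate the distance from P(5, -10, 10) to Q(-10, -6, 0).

d = √[(x₂-x₁)² + (y₂-y₁)² + (z₂-z₁)²]
  = √[(-15)² + 4² + (-10)²]
  = √[225 + 16 + 100]
  = √341
  ≈ 18.47

18.47


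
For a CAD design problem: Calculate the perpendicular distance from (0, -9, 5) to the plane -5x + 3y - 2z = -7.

distance = |a·x₀ + b·y₀ + c·z₀ - d| / √(a² + b² + c²)
  = |(-5)·0 + 3·(-9) + (-2)·5 - (-7)| / √((-5)² + 3² + (-2)²)
  = |0 - 27 - 10 + 7| / √(25 + 9 + 4)
  = |-30| / √38
  = 30 / 6.164
  ≈ 4.867

4.867


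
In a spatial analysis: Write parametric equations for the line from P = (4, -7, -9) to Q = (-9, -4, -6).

Direction vector d = Q - P = (-9 - 4, -4 + 7, -6 + 9) = (-13, 3, 3)
Parametric form r = P + t·d:
x = 4 - 13t, y = -7 + 3t, z = -9 + 3t

x = 4 - 13t, y = -7 + 3t, z = -9 + 3t


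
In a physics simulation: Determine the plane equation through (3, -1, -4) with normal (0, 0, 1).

The plane through P with normal n = (a, b, c) satisfies n·(r - P) = 0,
i.e. ax + by + cz = a·x₀ + b·y₀ + c·z₀.
d = 0·3 + 0·(-1) + 1·(-4)
  = 0 + 0 - 4
  = -4
Equation: z = -4

z = -4


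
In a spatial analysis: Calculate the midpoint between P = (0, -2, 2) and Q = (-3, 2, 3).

M = ((x₁+x₂)/2, (y₁+y₂)/2, (z₁+z₂)/2)
  = ((0 - 3)/2, (-2 + 2)/2, (2 + 3)/2)
  = (-3/2, 0/2, 5/2)
  = (-1.5, 0, 2.5)

(-1.5, 0, 2.5)


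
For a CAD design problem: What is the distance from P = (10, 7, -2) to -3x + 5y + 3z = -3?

distance = |a·x₀ + b·y₀ + c·z₀ - d| / √(a² + b² + c²)
  = |(-3)·10 + 5·7 + 3·(-2) - (-3)| / √((-3)² + 5² + 3²)
  = |-30 + 35 - 6 + 3| / √(9 + 25 + 9)
  = |2| / √43
  = 2 / 6.557
  ≈ 0.305

0.305


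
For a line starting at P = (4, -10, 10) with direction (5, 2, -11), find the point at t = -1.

P(t) = P + t·d
  = (4 + 5·(-1), -10 + 2·(-1), 10 + (-11)·(-1))
  = (4 - 5, -10 - 2, 10 + 11)
  = (-1, -12, 21)

(-1, -12, 21)


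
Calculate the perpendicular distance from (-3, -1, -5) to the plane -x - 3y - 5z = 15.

distance = |a·x₀ + b·y₀ + c·z₀ - d| / √(a² + b² + c²)
  = |(-1)·(-3) + (-3)·(-1) + (-5)·(-5) - 15| / √((-1)² + (-3)² + (-5)²)
  = |3 + 3 + 25 - 15| / √(1 + 9 + 25)
  = |16| / √35
  = 16 / 5.916
  ≈ 2.704

2.704


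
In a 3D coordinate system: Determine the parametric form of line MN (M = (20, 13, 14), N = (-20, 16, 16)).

Direction vector d = N - M = (-20 - 20, 16 - 13, 16 - 14) = (-40, 3, 2)
Parametric form r = M + t·d:
x = 20 - 40t, y = 13 + 3t, z = 14 + 2t

x = 20 - 40t, y = 13 + 3t, z = 14 + 2t


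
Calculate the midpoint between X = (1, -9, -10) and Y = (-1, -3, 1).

M = ((x₁+x₂)/2, (y₁+y₂)/2, (z₁+z₂)/2)
  = ((1 - 1)/2, (-9 - 3)/2, (-10 + 1)/2)
  = (0/2, -12/2, -9/2)
  = (0, -6, -4.5)

(0, -6, -4.5)


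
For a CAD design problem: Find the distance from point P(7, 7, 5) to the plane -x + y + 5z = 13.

distance = |a·x₀ + b·y₀ + c·z₀ - d| / √(a² + b² + c²)
  = |(-1)·7 + 1·7 + 5·5 - 13| / √((-1)² + 1² + 5²)
  = |-7 + 7 + 25 - 13| / √(1 + 1 + 25)
  = |12| / √27
  = 12 / 5.196
  ≈ 2.309

2.309


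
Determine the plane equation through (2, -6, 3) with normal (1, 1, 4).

The plane through P with normal n = (a, b, c) satisfies n·(r - P) = 0,
i.e. ax + by + cz = a·x₀ + b·y₀ + c·z₀.
d = 1·2 + 1·(-6) + 4·3
  = 2 - 6 + 12
  = 8
Equation: x + y + 4z = 8

x + y + 4z = 8


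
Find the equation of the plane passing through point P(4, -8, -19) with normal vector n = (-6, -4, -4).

The plane through P with normal n = (a, b, c) satisfies n·(r - P) = 0,
i.e. ax + by + cz = a·x₀ + b·y₀ + c·z₀.
d = (-6)·4 + (-4)·(-8) + (-4)·(-19)
  = -24 + 32 + 76
  = 84
Equation: -6x - 4y - 4z = 84

-6x - 4y - 4z = 84


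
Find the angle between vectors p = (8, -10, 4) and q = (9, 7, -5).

p·q = 8·9 + (-10)·7 + 4·(-5) = 72 - 70 - 20 = -18
|p| = √(8² + (-10)² + 4²) = √180 ≈ 13.42
|q| = √(9² + 7² + (-5)²) = √155 ≈ 12.45
cos θ = (p·q)/(|p||q|) = -18/(13.42·12.45) ≈ -0.1078
θ = arccos(-0.1078) ≈ 96.19°

96.19°


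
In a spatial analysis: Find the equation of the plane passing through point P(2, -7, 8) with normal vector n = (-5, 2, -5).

The plane through P with normal n = (a, b, c) satisfies n·(r - P) = 0,
i.e. ax + by + cz = a·x₀ + b·y₀ + c·z₀.
d = (-5)·2 + 2·(-7) + (-5)·8
  = -10 - 14 - 40
  = -64
Equation: -5x + 2y - 5z = -64

-5x + 2y - 5z = -64


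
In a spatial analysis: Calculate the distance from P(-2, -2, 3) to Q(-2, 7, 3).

d = √[(x₂-x₁)² + (y₂-y₁)² + (z₂-z₁)²]
  = √[0² + 9² + 0²]
  = √[0 + 81 + 0]
  = √81
  ≈ 9

9


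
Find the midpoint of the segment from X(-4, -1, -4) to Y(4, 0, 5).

M = ((x₁+x₂)/2, (y₁+y₂)/2, (z₁+z₂)/2)
  = ((-4 + 4)/2, (-1 + 0)/2, (-4 + 5)/2)
  = (0/2, -1/2, 1/2)
  = (0, -0.5, 0.5)

(0, -0.5, 0.5)


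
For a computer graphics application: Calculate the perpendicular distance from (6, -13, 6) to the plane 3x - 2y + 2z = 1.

distance = |a·x₀ + b·y₀ + c·z₀ - d| / √(a² + b² + c²)
  = |3·6 + (-2)·(-13) + 2·6 - 1| / √(3² + (-2)² + 2²)
  = |18 + 26 + 12 - 1| / √(9 + 4 + 4)
  = |55| / √17
  = 55 / 4.123
  ≈ 13.34

13.34


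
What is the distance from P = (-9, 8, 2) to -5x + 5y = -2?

distance = |a·x₀ + b·y₀ + c·z₀ - d| / √(a² + b² + c²)
  = |(-5)·(-9) + 5·8 + 0·2 - (-2)| / √((-5)² + 5² + 0²)
  = |45 + 40 + 0 + 2| / √(25 + 25 + 0)
  = |87| / √50
  = 87 / 7.071
  ≈ 12.3

12.3


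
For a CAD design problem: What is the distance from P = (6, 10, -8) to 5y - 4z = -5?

distance = |a·x₀ + b·y₀ + c·z₀ - d| / √(a² + b² + c²)
  = |0·6 + 5·10 + (-4)·(-8) - (-5)| / √(0² + 5² + (-4)²)
  = |0 + 50 + 32 + 5| / √(0 + 25 + 16)
  = |87| / √41
  = 87 / 6.403
  ≈ 13.59

13.59


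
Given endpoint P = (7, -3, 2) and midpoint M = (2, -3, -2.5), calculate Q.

Q = 2M - P
  = (2·2 - 7, 2·(-3) - (-3), 2·(-2.5) - 2)
  = (4 - 7, -6 + 3, -5 - 2)
  = (-3, -3, -7)

(-3, -3, -7)


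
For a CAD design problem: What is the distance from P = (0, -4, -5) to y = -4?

distance = |a·x₀ + b·y₀ + c·z₀ - d| / √(a² + b² + c²)
  = |0·0 + 1·(-4) + 0·(-5) - (-4)| / √(0² + 1² + 0²)
  = |0 - 4 + 0 + 4| / √(0 + 1 + 0)
  = |0| / √1
  = 0 / 1
  ≈ 0

0


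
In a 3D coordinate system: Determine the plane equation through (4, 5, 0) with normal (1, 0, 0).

The plane through P with normal n = (a, b, c) satisfies n·(r - P) = 0,
i.e. ax + by + cz = a·x₀ + b·y₀ + c·z₀.
d = 1·4 + 0·5 + 0·0
  = 4 + 0 + 0
  = 4
Equation: x = 4

x = 4


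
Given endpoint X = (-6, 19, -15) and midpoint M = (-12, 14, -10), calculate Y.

Y = 2M - X
  = (2·(-12) - (-6), 2·14 - 19, 2·(-10) - (-15))
  = (-24 + 6, 28 - 19, -20 + 15)
  = (-18, 9, -5)

(-18, 9, -5)


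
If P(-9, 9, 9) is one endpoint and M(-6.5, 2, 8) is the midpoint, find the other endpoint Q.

Q = 2M - P
  = (2·(-6.5) - (-9), 2·2 - 9, 2·8 - 9)
  = (-13 + 9, 4 - 9, 16 - 9)
  = (-4, -5, 7)

(-4, -5, 7)


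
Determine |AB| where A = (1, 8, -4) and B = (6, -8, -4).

d = √[(x₂-x₁)² + (y₂-y₁)² + (z₂-z₁)²]
  = √[5² + (-16)² + 0²]
  = √[25 + 256 + 0]
  = √281
  ≈ 16.76

16.76


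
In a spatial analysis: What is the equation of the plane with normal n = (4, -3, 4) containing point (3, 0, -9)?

The plane through P with normal n = (a, b, c) satisfies n·(r - P) = 0,
i.e. ax + by + cz = a·x₀ + b·y₀ + c·z₀.
d = 4·3 + (-3)·0 + 4·(-9)
  = 12 + 0 - 36
  = -24
Equation: 4x - 3y + 4z = -24

4x - 3y + 4z = -24


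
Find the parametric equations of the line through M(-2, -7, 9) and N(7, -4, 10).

Direction vector d = N - M = (7 + 2, -4 + 7, 10 - 9) = (9, 3, 1)
Parametric form r = M + t·d:
x = -2 + 9t, y = -7 + 3t, z = 9 + t

x = -2 + 9t, y = -7 + 3t, z = 9 + t


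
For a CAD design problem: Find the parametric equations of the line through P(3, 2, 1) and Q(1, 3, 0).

Direction vector d = Q - P = (1 - 3, 3 - 2, 0 - 1) = (-2, 1, -1)
Parametric form r = P + t·d:
x = 3 - 2t, y = 2 + t, z = 1 - t

x = 3 - 2t, y = 2 + t, z = 1 - t


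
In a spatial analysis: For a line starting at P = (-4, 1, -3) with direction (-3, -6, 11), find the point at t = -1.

P(t) = P + t·d
  = (-4 + (-3)·(-1), 1 + (-6)·(-1), -3 + 11·(-1))
  = (-4 + 3, 1 + 6, -3 - 11)
  = (-1, 7, -14)

(-1, 7, -14)


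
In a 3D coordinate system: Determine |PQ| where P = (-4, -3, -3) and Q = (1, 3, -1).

d = √[(x₂-x₁)² + (y₂-y₁)² + (z₂-z₁)²]
  = √[5² + 6² + 2²]
  = √[25 + 36 + 4]
  = √65
  ≈ 8.062

8.062


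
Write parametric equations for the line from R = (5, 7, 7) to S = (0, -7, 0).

Direction vector d = S - R = (0 - 5, -7 - 7, 0 - 7) = (-5, -14, -7)
Parametric form r = R + t·d:
x = 5 - 5t, y = 7 - 14t, z = 7 - 7t

x = 5 - 5t, y = 7 - 14t, z = 7 - 7t


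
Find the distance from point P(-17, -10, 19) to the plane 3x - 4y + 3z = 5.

distance = |a·x₀ + b·y₀ + c·z₀ - d| / √(a² + b² + c²)
  = |3·(-17) + (-4)·(-10) + 3·19 - 5| / √(3² + (-4)² + 3²)
  = |-51 + 40 + 57 - 5| / √(9 + 16 + 9)
  = |41| / √34
  = 41 / 5.831
  ≈ 7.031

7.031


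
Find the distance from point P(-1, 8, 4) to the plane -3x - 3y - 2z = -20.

distance = |a·x₀ + b·y₀ + c·z₀ - d| / √(a² + b² + c²)
  = |(-3)·(-1) + (-3)·8 + (-2)·4 - (-20)| / √((-3)² + (-3)² + (-2)²)
  = |3 - 24 - 8 + 20| / √(9 + 9 + 4)
  = |-9| / √22
  = 9 / 4.69
  ≈ 1.919

1.919


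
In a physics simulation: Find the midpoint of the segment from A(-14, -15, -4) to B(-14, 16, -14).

M = ((x₁+x₂)/2, (y₁+y₂)/2, (z₁+z₂)/2)
  = ((-14 - 14)/2, (-15 + 16)/2, (-4 - 14)/2)
  = (-28/2, 1/2, -18/2)
  = (-14, 0.5, -9)

(-14, 0.5, -9)


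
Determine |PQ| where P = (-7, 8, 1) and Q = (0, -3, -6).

d = √[(x₂-x₁)² + (y₂-y₁)² + (z₂-z₁)²]
  = √[7² + (-11)² + (-7)²]
  = √[49 + 121 + 49]
  = √219
  ≈ 14.8

14.8
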